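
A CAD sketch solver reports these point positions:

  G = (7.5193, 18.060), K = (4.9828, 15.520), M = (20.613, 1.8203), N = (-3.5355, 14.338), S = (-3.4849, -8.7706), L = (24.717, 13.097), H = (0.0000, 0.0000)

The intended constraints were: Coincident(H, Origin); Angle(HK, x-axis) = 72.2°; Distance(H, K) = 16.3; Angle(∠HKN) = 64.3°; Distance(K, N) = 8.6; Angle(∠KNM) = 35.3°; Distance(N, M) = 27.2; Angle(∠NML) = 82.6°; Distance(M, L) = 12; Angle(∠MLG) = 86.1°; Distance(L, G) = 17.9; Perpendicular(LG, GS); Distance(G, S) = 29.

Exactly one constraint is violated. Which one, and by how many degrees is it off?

Perpendicular(LG, GS) — off by 6.20°.

H = (0.00, 0.00) ✓; HK at 72.20° ✓; |HK| = 16.30 ✓; ∠HKN = 64.30° ✓; |KN| = 8.600 ✓; ∠KNM = 35.30° ✓; |NM| = 27.20 ✓; ∠NML = 82.60° ✓; |ML| = 12.00 ✓; ∠MLG = 86.10° ✓; |LG| = 17.90 ✓; ∠(LG, GS) = 83.80° ✗; |GS| = 29.00 ✓.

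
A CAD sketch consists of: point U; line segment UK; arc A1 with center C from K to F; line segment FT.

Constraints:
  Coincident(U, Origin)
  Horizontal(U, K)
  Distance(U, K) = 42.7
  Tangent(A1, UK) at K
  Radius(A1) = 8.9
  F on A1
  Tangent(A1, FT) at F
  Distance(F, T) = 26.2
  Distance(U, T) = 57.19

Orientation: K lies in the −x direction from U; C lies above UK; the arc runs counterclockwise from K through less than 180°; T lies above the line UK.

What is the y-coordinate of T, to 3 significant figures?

36.5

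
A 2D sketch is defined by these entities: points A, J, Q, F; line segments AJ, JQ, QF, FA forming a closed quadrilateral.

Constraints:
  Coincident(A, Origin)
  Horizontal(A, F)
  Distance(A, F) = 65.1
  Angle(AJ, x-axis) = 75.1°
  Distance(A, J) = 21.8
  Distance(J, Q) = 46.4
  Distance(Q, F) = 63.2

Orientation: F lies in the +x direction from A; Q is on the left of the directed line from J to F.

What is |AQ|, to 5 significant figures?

66.676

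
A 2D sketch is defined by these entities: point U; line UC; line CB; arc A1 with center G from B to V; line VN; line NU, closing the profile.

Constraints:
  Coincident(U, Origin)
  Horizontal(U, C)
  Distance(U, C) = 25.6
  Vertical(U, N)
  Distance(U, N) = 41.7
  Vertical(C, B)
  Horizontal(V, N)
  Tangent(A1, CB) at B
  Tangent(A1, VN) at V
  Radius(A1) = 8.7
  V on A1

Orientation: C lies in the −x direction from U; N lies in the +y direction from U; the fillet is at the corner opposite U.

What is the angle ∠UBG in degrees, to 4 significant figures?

52.20°

The virtual corner opposite U is at (-25.60, 41.70). A1 meets CB tangentially, so GB is at right angles to CB and the tangent condition forces GV to be normal to VN, with radius 8.7, so the center G sits 8.7 in from both sides at G = (-16.90, 33.00). That places the tangent points at B = (-25.60, 33.00) on CB and V = (-16.90, 41.70) on VN. Then cos ∠UBG = BU·BG / (|BU||BG|), giving 52.20°.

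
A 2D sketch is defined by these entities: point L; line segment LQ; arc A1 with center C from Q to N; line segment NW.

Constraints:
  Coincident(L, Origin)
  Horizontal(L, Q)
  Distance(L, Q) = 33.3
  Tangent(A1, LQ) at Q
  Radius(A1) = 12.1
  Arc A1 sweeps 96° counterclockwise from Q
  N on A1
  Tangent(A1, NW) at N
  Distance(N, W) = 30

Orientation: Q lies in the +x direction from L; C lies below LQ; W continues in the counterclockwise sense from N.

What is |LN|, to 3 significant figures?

25.1

Tangency of A1 to LQ means the radius CQ is perpendicular to LQ, so C = Q + (0, -12.1) = (33.3, -12.1). On A1, Q sits at bearing 90° from C; a 96° counterclockwise sweep puts N at bearing 186°, so N = C + 12.1·(cos 186°, sin 186°) = (21.3, -13.4). Then |LN| = |N − L| = 25.1.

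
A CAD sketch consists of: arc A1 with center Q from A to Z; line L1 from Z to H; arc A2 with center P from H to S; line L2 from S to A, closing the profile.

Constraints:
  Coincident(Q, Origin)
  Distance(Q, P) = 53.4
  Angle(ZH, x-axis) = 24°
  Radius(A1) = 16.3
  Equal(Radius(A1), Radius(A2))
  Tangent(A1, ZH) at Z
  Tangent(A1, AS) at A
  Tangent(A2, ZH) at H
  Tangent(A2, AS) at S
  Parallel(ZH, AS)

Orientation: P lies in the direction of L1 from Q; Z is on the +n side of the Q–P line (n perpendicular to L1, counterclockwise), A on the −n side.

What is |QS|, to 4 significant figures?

55.83

The slot axis is L1's direction at 24.0°, so u = (cos 24.0°, sin 24.0°) = (0.9135, 0.4067) and n = (−sin 24.0°, cos 24.0°) = (-0.4067, 0.9135). Q is at the origin and P lies 53.4 along u from Q, so P = 53.4·u = (48.78, 21.72). Tangency of A1 to both parallel lines with radius 16.3 puts Z and A at Q ± 16.3·n: Z = (-6.630, 14.89), A = (6.630, -14.89). Equal radii place H and S the same way about P: H = P + 16.3·n = (42.15, 36.61), S = P − 16.3·n = (55.41, 6.829). Then |QS| = |S − Q| = 55.83.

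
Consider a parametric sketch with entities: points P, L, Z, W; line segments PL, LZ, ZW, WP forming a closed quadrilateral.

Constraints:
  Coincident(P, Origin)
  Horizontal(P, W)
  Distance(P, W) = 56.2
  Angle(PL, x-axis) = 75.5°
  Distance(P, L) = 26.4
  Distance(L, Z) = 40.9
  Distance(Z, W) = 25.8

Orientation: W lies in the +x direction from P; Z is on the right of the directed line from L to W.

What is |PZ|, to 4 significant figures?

32.14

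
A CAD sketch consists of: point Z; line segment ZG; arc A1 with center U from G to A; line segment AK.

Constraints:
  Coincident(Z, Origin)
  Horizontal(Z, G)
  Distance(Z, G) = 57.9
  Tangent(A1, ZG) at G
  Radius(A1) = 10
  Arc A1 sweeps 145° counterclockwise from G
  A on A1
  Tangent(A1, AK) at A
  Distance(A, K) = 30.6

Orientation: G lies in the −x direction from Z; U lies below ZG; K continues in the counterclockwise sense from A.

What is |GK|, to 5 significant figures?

40.635

Z is at the origin; ZG is horizontal with |ZG| = 57.9 and G on the −x side, so G = (-57.900, 0.0000). The tangent condition forces UG to be normal to ZG, so U = G + (0, -10) = (-57.900, -10.000). On A1, G sits at bearing 90° from U; a 145° counterclockwise sweep puts A at bearing 235°, so A = U + 10.0·(cos 235°, sin 235°) = (-63.636, -18.192). Since A1 is tangent to AK there, UA ⟂ AK, so AK runs along (−sin 235°, cos 235°); with |AK| = 30.6, K = (-38.570, -35.743). Then |GK| = |K − G| = 40.635.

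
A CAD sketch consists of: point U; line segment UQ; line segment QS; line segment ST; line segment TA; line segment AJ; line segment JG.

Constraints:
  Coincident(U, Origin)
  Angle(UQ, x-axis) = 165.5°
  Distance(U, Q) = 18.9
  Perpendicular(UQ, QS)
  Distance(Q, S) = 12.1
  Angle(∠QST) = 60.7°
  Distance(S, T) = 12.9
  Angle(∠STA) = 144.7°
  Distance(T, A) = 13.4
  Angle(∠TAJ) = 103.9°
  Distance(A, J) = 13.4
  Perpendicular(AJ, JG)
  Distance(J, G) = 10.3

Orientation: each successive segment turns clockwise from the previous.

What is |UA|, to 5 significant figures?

6.5980

∠QST = 60.7° gives ST at -43.800° from the x-axis; with |ST| = 12.9, T = (-5.9577, 7.5181). ∠STA = 144.7° gives TA at -79.100° from the x-axis; with |TA| = 13.4, A = (-3.4238, -5.6401). Then |UA| = |A − U| = 6.5980.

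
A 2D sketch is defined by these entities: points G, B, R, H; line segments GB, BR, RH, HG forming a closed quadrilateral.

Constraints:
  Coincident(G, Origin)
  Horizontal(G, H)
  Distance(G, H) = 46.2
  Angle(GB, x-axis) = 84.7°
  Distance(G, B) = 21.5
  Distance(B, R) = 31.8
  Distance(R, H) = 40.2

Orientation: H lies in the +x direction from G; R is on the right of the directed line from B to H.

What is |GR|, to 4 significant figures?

12.31

Checks: |BR| = 31.80 ✓; |RH| = 40.20 ✓.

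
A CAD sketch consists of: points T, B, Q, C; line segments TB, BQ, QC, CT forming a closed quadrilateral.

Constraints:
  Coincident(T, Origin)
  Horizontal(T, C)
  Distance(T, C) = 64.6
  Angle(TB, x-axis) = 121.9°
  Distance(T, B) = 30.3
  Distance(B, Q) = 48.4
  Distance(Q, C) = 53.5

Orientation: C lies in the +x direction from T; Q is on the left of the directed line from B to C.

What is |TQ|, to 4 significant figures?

50.63

Checks: |BQ| = 48.40 ✓; |QC| = 53.50 ✓.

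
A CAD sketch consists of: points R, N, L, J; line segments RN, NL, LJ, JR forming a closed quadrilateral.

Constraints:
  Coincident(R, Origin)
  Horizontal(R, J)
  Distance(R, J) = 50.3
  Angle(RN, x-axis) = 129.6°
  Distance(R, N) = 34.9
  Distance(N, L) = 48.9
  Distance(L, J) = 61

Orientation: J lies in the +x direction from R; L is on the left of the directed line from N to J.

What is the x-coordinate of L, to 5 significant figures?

19.366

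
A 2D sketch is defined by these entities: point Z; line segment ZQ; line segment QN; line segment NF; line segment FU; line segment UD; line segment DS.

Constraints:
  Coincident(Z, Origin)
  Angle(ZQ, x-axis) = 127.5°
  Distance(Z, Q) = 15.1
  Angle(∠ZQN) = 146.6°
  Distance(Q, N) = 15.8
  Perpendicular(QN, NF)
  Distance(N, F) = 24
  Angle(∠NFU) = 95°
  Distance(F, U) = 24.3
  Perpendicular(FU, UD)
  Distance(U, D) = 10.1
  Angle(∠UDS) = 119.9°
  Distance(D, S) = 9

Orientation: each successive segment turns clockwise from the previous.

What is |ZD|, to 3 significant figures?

8.43

Z is at the origin; ZQ runs at 127.5° with length 15.1, so Q = (-9.19, 12.0). ∠ZQN = 146.6° gives QN at 94.1° from the x-axis; with |QN| = 15.8, N = (-10.3, 27.7). QN ⟂ NF, so NF runs at 4.10°; with |NF| = 24.0, F = (13.6, 29.5). ∠NFU = 95.0° gives FU at -80.9° from the x-axis; with |FU| = 24.3, U = (17.5, 5.46). FU ⟂ UD, so UD runs at -171°; with |UD| = 10.1, D = (7.49, 3.86). Then |ZD| = |D − Z| = 8.43.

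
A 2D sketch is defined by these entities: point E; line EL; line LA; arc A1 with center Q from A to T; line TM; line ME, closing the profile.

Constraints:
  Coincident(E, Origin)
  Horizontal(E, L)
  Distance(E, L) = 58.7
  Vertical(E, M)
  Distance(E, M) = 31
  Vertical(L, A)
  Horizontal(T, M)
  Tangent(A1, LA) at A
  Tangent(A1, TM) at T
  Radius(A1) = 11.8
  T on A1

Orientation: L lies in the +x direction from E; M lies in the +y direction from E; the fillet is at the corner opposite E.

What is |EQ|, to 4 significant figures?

50.68

E is at the origin; E and L share the same y with |EL| = 58.7 and L on the +x side, so L = (58.70, 0.000). E and M share the same x with |EM| = 31.0 and M on the +y side, so M = (0.000, 31.00). The virtual corner opposite E is at (58.70, 31.00). The tangent condition forces QA to be normal to LA and since A1 is tangent to TM there, QT ⟂ TM, with radius 11.8, so the center Q sits 11.8 in from both sides at Q = (46.90, 19.20). Then |EQ| = |Q − E| = 50.68.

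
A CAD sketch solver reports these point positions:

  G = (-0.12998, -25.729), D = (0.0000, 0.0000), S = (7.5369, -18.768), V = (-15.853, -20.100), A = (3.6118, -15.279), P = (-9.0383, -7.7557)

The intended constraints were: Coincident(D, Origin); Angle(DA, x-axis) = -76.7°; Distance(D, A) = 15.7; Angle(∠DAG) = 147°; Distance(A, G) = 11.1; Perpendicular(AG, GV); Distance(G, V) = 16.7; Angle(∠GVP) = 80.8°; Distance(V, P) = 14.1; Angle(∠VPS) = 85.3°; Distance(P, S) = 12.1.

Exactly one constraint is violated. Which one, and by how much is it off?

Distance(P, S) = 12.1 — off by 7.80.

D = (0.00, 0.00) ✓; DA at -76.70° ✓; |DA| = 15.70 ✓; ∠DAG = 147.0° ✓; |AG| = 11.10 ✓; ∠(AG, GV) = 90.00° ✓; |GV| = 16.70 ✓; ∠GVP = 80.80° ✓; |VP| = 14.10 ✓; ∠VPS = 85.30° ✓; |PS| = 19.90 ✗.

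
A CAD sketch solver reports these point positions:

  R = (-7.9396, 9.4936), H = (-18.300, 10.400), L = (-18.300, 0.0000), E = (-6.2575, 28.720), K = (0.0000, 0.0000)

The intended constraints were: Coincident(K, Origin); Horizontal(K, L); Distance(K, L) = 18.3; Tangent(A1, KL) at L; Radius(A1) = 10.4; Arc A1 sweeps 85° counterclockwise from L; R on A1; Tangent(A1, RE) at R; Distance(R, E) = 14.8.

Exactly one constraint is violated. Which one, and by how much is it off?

Distance(R, E) = 14.8 — off by 4.50.

K = (0.00, 0.00) ✓; K.y = 0.00, L.y = 0.00 ✓; |KL| = 18.30 ✓; ∠(HL, LK) = 90.00° ✓; |HL| = 10.40 ✓; bearing(H→R) − bearing(H→L) = 85.00° ✓; |HR| = 10.40 ✓; ∠(HR, RE) = 90.00° ✓; |RE| = 19.30 ✗.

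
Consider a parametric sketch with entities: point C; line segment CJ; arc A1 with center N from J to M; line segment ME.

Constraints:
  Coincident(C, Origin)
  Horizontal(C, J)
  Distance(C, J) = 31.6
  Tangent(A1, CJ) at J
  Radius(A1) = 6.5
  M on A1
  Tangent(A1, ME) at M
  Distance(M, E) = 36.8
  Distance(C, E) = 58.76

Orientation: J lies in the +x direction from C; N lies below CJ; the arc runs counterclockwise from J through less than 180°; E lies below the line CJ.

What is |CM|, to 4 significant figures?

27.19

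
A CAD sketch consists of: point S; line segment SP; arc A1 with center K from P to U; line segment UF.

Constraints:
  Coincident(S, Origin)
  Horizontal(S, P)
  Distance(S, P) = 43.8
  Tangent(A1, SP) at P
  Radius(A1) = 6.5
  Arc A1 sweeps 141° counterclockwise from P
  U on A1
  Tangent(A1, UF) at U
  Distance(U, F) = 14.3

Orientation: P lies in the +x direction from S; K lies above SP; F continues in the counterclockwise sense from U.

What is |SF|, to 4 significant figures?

42.13

On A1, P sits at bearing -90° from K; a 141° counterclockwise sweep puts U at bearing 51°, so U = K + 6.5·(cos 51°, sin 51°) = (47.89, 11.55). Since A1 is tangent to UF there, KU ⟂ UF, so UF runs along (−sin 51°, cos 51°); with |UF| = 14.3, F = (36.78, 20.55). Then |SF| = |F − S| = 42.13.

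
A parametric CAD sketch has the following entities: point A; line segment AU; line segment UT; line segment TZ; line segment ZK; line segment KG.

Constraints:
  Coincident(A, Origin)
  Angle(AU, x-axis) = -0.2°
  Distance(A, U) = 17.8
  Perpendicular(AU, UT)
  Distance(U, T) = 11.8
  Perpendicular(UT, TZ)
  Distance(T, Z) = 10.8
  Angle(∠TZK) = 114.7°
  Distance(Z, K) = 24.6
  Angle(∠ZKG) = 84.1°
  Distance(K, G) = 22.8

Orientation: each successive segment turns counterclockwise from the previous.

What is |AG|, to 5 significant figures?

25.600

∠TZK = 114.7° gives ZK at -114.90° from the x-axis; with |ZK| = 24.6, K = (-3.3163, -10.538). ∠ZKG = 84.1° gives KG at -19.000° from the x-axis; with |KG| = 22.8, G = (18.241, -17.961). Then |AG| = |G − A| = 25.600.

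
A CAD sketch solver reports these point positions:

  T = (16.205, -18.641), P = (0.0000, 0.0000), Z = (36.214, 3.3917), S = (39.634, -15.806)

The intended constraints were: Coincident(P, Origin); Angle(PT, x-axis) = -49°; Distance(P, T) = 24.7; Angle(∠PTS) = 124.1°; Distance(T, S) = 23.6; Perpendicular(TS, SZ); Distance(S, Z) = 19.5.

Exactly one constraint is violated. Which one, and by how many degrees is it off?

Perpendicular(TS, SZ) — off by 3.20°.

P = (0.00, 0.00) ✓; PT at -49.00° ✓; |PT| = 24.70 ✓; ∠PTS = 124.1° ✓; |TS| = 23.60 ✓; ∠(TS, SZ) = 93.20° ✗; |SZ| = 19.50 ✓.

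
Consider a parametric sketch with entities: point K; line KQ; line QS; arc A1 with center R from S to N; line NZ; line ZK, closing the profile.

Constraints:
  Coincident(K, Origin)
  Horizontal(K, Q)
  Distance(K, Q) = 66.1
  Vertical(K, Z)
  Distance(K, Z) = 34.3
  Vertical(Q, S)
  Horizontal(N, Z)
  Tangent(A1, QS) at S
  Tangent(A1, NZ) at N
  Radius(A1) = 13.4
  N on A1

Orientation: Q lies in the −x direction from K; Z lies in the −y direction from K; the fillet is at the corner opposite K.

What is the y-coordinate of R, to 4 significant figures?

-20.90

K is at the origin; K and Q share the same y with |KQ| = 66.1 and Q on the −x side, so Q = (-66.10, 0.000). KZ is vertical with |KZ| = 34.3 and Z on the −y side, so Z = (0.000, -34.30). The virtual corner opposite K is at (-66.10, -34.30). The tangent condition forces RS to be normal to QS and A1 meets NZ tangentially, so RN is at right angles to NZ, with radius 13.4, so the center R sits 13.4 in from both sides at R = (-52.70, -20.90). So R.y = -20.90.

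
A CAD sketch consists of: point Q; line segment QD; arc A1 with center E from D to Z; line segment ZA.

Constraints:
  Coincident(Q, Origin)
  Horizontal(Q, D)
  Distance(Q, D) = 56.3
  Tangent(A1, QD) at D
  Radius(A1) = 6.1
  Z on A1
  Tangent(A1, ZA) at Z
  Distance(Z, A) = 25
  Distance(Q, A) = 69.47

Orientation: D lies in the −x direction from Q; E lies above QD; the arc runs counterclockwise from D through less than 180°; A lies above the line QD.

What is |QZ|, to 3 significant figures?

51.6

Checks: ∠(ED, DQ) = 90.00° ✓; |ED| = 6.100 ✓; |EZ| = 6.100 ✓; ∠(EZ, ZA) = 90.00° ✓; |ZA| = 25.00 ✓; |QA| = 69.47 ✓.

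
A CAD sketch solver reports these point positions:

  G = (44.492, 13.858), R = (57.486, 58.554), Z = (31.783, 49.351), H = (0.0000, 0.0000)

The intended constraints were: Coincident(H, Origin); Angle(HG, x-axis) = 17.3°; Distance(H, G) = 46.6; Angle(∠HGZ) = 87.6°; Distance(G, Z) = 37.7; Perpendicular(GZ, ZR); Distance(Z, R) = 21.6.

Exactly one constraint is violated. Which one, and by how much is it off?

Distance(Z, R) = 21.6 — off by 5.70.

H = (0.00, 0.00) ✓; HG at 17.30° ✓; |HG| = 46.60 ✓; ∠HGZ = 87.60° ✓; |GZ| = 37.70 ✓; ∠(GZ, ZR) = 90.00° ✓; |ZR| = 27.30 ✗.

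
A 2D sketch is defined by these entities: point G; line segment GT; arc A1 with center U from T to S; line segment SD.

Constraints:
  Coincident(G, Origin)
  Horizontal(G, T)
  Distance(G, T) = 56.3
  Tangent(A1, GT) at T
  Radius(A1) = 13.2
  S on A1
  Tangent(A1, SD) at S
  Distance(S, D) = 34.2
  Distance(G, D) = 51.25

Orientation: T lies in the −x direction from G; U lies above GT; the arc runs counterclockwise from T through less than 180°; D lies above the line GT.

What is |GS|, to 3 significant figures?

44.8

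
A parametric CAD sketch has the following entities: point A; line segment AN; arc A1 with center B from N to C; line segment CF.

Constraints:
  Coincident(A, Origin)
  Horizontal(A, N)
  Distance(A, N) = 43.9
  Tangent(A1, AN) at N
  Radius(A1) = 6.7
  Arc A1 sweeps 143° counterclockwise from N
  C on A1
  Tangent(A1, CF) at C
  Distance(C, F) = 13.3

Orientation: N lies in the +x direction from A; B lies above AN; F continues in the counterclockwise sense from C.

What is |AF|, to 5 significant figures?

42.359

On A1, N sits at bearing -90° from B; a 143° counterclockwise sweep puts C at bearing 53°, so C = B + 6.7·(cos 53°, sin 53°) = (47.932, 12.051). Since A1 is tangent to CF there, BC ⟂ CF, so CF runs along (−sin 53°, cos 53°); with |CF| = 13.3, F = (37.310, 20.055). Then |AF| = |F − A| = 42.359.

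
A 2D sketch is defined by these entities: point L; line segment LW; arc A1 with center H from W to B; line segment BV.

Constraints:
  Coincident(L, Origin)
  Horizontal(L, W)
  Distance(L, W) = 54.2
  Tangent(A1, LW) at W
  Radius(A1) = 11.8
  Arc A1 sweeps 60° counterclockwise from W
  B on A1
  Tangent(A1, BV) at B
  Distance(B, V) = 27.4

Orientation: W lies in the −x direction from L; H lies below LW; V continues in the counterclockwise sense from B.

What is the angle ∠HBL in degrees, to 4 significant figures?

35.23°

L is at the origin; LW is horizontal with |LW| = 54.2 and W on the −x side, so W = (-54.20, 0.000). Tangency of A1 to LW means the radius HW is perpendicular to LW, so H = W + (0, -11.8) = (-54.20, -11.80). On A1, W sits at bearing 90° from H; a 60° counterclockwise sweep puts B at bearing 150°, so B = H + 11.8·(cos 150°, sin 150°) = (-64.42, -5.900). Then cos ∠HBL = BH·BL / (|BH||BL|), giving 35.23°.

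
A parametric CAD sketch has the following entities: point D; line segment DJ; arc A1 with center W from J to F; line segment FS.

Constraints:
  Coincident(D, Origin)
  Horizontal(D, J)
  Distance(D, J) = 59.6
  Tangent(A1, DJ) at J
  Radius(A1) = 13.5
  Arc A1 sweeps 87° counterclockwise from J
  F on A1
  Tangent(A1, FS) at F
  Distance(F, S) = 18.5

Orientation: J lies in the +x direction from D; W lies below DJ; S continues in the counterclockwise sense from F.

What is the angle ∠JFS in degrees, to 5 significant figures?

136.50°

On A1, J sits at bearing 90° from W; an 87° counterclockwise sweep puts F at bearing 177°, so F = W + 13.5·(cos 177°, sin 177°) = (46.119, -12.793). The tangent condition forces WF to be normal to FS, so FS runs along (−sin 177°, cos 177°); with |FS| = 18.5, S = (45.150, -31.268). Then cos ∠JFS = FJ·FS / (|FJ||FS|), giving 136.50°.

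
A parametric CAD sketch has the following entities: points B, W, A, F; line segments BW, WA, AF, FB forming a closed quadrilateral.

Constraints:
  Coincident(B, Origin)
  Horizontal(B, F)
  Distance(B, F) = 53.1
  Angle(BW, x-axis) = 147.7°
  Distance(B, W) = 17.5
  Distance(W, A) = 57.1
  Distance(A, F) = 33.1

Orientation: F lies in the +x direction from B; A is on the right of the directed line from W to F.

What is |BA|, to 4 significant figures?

39.67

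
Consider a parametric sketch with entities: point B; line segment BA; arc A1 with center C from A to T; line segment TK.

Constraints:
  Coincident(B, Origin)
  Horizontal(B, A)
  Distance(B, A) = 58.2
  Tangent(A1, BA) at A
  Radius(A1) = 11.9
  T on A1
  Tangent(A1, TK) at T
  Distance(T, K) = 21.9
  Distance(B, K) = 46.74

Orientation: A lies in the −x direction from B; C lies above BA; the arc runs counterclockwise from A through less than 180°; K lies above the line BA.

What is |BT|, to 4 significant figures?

47.89

Checks: ∠(CA, AB) = 90.00° ✓; |CT| = 11.90 ✓; ∠(CT, TK) = 90.00° ✓; |TK| = 21.90 ✓; |BK| = 46.74 ✓.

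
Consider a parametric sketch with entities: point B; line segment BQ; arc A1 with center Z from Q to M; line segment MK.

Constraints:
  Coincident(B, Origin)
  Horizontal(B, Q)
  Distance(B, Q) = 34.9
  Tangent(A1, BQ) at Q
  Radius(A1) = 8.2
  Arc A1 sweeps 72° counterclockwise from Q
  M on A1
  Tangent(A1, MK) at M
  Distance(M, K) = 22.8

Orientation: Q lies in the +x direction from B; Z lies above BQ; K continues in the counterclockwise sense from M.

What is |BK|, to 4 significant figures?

56.77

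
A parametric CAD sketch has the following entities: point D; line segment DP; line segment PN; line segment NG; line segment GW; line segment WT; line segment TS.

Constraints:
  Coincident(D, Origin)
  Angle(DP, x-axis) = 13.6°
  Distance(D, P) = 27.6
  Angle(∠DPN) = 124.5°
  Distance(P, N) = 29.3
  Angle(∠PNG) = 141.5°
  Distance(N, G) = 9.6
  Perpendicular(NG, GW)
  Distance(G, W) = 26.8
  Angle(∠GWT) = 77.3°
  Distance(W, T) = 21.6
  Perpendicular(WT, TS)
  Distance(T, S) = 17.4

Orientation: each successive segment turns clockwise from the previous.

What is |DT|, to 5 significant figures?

25.565

D is at the origin; DP runs at 13.6° with length 27.6, so P = (26.826, 6.4899). ∠DPN = 124.5° gives PN at -41.900° from the x-axis; with |PN| = 29.3, N = (48.634, -13.078). ∠PNG = 141.5° gives NG at -80.400° from the x-axis; with |NG| = 9.6, G = (50.235, -22.543). The perpendicularity gives GW at right angles to NG, so GW runs at -170.40°; with |GW| = 26.8, W = (23.811, -27.013). ∠GWT = 77.3° gives WT at 86.900° from the x-axis; with |WT| = 21.6, T = (24.979, -5.4441). Then |DT| = |T − D| = 25.565.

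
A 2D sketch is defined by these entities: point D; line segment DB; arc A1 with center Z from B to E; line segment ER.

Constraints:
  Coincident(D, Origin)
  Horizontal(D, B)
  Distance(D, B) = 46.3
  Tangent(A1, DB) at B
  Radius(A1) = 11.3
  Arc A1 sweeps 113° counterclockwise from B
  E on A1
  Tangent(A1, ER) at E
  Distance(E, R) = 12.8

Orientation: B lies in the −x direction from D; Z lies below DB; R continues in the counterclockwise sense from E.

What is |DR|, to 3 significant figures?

58.6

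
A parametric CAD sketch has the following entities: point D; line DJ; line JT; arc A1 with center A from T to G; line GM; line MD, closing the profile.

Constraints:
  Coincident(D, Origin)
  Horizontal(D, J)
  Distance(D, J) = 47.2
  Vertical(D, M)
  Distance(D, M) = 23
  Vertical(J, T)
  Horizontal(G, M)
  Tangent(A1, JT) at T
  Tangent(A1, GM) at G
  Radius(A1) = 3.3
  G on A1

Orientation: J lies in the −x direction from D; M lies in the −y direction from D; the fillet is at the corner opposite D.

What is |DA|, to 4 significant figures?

48.12

D is at the origin; DJ is horizontal with |DJ| = 47.2 and J on the −x side, so J = (-47.20, 0.000). D and M share the same x with |DM| = 23.0 and M on the −y side, so M = (0.000, -23.00). The virtual corner opposite D is at (-47.20, -23.00). Tangency of A1 to JT means the radius AT is perpendicular to JT and tangency of A1 to GM means the radius AG is perpendicular to GM, with radius 3.3, so the center A sits 3.3 in from both sides at A = (-43.90, -19.70). Then |DA| = |A − D| = 48.12.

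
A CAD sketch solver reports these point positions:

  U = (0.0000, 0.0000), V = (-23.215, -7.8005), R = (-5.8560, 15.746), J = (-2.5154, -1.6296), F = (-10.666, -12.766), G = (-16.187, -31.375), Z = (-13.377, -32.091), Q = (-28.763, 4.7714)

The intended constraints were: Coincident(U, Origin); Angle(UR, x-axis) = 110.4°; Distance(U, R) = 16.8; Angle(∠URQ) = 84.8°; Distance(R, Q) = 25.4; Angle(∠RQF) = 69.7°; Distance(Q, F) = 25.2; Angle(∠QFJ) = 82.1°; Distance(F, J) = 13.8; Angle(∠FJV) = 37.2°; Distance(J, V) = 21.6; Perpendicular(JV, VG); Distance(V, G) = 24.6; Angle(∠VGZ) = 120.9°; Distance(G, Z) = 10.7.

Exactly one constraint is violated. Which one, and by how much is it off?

Distance(G, Z) = 10.7 — off by 7.80.

U = (0.00, 0.00) ✓; UR at 110.4° ✓; |UR| = 16.80 ✓; ∠URQ = 84.80° ✓; |RQ| = 25.40 ✓; ∠RQF = 69.70° ✓; |QF| = 25.20 ✓; ∠QFJ = 82.10° ✓; |FJ| = 13.80 ✓; ∠FJV = 37.20° ✓; |JV| = 21.60 ✓; ∠(JV, VG) = 90.00° ✓; |VG| = 24.60 ✓; ∠VGZ = 120.9° ✓; |GZ| = 2.900 ✗.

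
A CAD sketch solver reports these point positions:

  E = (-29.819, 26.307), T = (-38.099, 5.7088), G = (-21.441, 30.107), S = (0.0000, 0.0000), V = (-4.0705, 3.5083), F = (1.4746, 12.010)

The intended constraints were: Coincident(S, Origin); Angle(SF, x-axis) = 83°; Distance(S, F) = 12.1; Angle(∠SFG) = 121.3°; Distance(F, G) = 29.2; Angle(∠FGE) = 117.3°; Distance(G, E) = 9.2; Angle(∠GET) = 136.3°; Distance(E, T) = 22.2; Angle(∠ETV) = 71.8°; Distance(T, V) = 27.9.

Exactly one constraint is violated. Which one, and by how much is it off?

Distance(T, V) = 27.9 — off by 6.20.

S = (0.00, 0.00) ✓; SF at 83.00° ✓; |SF| = 12.10 ✓; ∠SFG = 121.3° ✓; |FG| = 29.20 ✓; ∠FGE = 117.3° ✓; |GE| = 9.200 ✓; ∠GET = 136.3° ✓; |ET| = 22.20 ✓; ∠ETV = 71.80° ✓; |TV| = 34.10 ✗.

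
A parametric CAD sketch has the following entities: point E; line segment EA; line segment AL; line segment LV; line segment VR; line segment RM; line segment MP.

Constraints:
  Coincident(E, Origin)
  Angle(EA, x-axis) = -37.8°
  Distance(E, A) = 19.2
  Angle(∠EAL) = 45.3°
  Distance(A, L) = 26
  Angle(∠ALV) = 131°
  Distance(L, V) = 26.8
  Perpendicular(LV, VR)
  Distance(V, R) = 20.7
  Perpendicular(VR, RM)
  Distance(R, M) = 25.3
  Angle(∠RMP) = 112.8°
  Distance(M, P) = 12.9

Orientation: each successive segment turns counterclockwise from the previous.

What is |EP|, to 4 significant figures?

11.09

E is at the origin; EA runs at -37.8° with length 19.2, so A = (15.17, -11.77). ∠EAL = 45.3° gives AL at 96.90° from the x-axis; with |AL| = 26.0, L = (12.05, 14.04). ∠ALV = 131.0° gives LV at 145.9° from the x-axis; with |LV| = 26.8, V = (-10.14, 29.07). LV is perpendicular to VR, so VR runs at -124.1°; with |VR| = 20.7, R = (-21.75, 11.93). VR is perpendicular to RM, so RM runs at -34.10°; with |RM| = 25.3, M = (-0.7999, -2.256). ∠RMP = 112.8° gives MP at 33.10° from the x-axis; with |MP| = 12.9, P = (10.01, 4.789). Then |EP| = |P − E| = 11.09.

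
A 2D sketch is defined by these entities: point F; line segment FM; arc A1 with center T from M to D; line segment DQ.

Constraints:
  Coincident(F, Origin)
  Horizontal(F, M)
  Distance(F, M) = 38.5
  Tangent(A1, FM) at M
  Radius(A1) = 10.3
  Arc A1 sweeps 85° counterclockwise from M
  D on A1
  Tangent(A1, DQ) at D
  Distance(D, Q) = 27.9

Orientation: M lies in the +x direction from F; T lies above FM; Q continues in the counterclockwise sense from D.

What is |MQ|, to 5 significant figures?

39.302

F is at the origin; FM is horizontal with |FM| = 38.5 and M on the +x side, so M = (38.500, 0.0000). Tangency of A1 to FM means the radius TM is perpendicular to FM, so T = M + (0, 10.3) = (38.500, 10.300). On A1, M sits at bearing -90° from T; an 85° counterclockwise sweep puts D at bearing -5°, so D = T + 10.3·(cos -5°, sin -5°) = (48.761, 9.4023). A1 meets DQ tangentially, so TD is at right angles to DQ, so DQ runs along (−sin -5°, cos -5°); with |DQ| = 27.9, Q = (51.192, 37.196). Then |MQ| = |Q − M| = 39.302.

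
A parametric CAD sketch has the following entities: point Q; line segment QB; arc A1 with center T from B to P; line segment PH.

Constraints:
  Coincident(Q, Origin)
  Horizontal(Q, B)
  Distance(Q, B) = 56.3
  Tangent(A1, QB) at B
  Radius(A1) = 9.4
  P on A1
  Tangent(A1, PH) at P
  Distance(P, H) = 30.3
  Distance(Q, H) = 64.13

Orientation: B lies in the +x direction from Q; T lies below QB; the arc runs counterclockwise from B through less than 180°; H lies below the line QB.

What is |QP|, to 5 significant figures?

48.053

Q is at the origin; Q and B share the same y with |QB| = 56.3 and B on the +x side, so B = (56.300, 0.0000). Since A1 is tangent to QB there, TB ⟂ QB, so T = B + (0, -9.4) = (56.300, -9.4000). Since TP ⟂ PH (tangency), |TH| = √(9.4² + 30.3²) = 31.725 regardless of where P sits on A1. So H lies on both circle(Q, 64.13) and circle(T, 31.725); the below-QB intersection is H = (49.768, -40.445). P is the foot of the tangent from H: P = (46.941, -10.277).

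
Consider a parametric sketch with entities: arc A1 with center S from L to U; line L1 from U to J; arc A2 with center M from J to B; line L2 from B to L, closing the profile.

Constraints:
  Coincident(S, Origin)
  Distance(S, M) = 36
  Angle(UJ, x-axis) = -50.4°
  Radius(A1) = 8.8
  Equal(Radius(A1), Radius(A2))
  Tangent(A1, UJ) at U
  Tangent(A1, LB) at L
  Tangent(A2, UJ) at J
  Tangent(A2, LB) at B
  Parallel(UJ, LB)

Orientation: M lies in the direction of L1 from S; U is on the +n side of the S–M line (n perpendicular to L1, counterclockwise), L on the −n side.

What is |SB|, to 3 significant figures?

37.1

The slot axis is L1's direction at -50.4°, so u = (cos -50.4°, sin -50.4°) = (0.637, -0.771) and n = (−sin -50.4°, cos -50.4°) = (0.771, 0.637). S is at the origin and M lies 36.0 along u from S, so M = 36.0·u = (22.9, -27.7). Tangency of A1 to both parallel lines with radius 8.8 puts U and L at S ± 8.8·n: U = (6.78, 5.61), L = (-6.78, -5.61). Equal radii place J and B the same way about M: J = M + 8.8·n = (29.7, -22.1), B = M − 8.8·n = (16.2, -33.3). Then |SB| = |B − S| = 37.1.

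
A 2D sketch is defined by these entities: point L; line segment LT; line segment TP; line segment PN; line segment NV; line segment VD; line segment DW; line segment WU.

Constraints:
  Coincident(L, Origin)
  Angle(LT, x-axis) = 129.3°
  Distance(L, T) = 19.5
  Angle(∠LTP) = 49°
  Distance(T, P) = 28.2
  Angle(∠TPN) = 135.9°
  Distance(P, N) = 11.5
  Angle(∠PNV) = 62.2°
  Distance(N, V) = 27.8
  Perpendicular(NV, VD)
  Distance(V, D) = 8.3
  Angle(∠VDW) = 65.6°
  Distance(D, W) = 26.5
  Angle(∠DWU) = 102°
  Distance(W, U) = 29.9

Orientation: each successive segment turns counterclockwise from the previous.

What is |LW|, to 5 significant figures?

21.224

NV ⟂ VD, so VD runs at 152.20°; with |VD| = 8.3, D = (-4.9817, 6.2666). ∠VDW = 65.6° gives DW at -93.400° from the x-axis; with |DW| = 26.5, W = (-6.5533, -20.187). Then |LW| = |W − L| = 21.224.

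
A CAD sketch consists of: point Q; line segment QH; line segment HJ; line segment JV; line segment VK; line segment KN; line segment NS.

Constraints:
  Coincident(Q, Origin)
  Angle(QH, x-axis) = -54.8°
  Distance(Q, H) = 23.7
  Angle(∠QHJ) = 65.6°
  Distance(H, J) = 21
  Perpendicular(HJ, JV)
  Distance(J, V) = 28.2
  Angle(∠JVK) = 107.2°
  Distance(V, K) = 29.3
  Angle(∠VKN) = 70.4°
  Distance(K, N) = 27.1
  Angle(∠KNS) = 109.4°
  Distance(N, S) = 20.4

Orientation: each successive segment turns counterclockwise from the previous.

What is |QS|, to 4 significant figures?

18.17

Q is at the origin; QH runs at -54.8° with length 23.7, so H = (13.66, -19.37). ∠QHJ = 65.6° gives HJ at 59.60° from the x-axis; with |HJ| = 21.0, J = (24.29, -1.254). The perpendicularity gives JV at right angles to HJ, so JV runs at 149.6°; with |JV| = 28.2, V = (-0.03473, 13.02). ∠JVK = 107.2° gives VK at -137.6° from the x-axis; with |VK| = 29.3, K = (-21.67, -6.740). ∠VKN = 70.4° gives KN at -28.00° from the x-axis; with |KN| = 27.1, N = (2.256, -19.46). ∠KNS = 109.4° gives NS at 42.60° from the x-axis; with |NS| = 20.4, S = (17.27, -5.655). Then |QS| = |S − Q| = 18.17.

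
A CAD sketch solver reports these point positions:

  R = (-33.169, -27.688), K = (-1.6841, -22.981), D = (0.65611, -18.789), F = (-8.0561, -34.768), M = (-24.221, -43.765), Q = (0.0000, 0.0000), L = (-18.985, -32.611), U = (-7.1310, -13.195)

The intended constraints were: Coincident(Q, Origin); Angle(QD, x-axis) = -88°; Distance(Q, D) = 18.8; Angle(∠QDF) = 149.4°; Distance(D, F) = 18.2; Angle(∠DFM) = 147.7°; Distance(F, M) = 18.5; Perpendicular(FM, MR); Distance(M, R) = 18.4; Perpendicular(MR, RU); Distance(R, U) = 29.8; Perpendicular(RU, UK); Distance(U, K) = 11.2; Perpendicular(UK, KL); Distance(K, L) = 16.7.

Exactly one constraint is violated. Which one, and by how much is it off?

Distance(K, L) = 16.7 — off by 3.10.

Q = (0.00, 0.00) ✓; QD at -88.00° ✓; |QD| = 18.80 ✓; ∠QDF = 149.4° ✓; |DF| = 18.20 ✓; ∠DFM = 147.7° ✓; |FM| = 18.50 ✓; ∠(FM, MR) = 90.00° ✓; |MR| = 18.40 ✓; ∠(MR, RU) = 90.00° ✓; |RU| = 29.80 ✓; ∠(RU, UK) = 90.00° ✓; |UK| = 11.20 ✓; ∠(UK, KL) = 90.00° ✓; |KL| = 19.80 ✗.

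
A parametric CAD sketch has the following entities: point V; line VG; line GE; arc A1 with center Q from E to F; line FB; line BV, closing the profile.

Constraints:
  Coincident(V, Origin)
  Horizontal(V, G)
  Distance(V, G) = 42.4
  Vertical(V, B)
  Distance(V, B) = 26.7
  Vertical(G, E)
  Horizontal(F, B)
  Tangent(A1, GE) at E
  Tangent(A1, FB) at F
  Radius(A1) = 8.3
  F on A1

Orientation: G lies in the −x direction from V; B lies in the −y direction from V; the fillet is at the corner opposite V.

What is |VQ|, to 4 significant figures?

38.75

V is at the origin; V and G share the same y with |VG| = 42.4 and G on the −x side, so G = (-42.40, 0.000). V and B share the same x with |VB| = 26.7 and B on the −y side, so B = (0.000, -26.70). The virtual corner opposite V is at (-42.40, -26.70). Since A1 is tangent to GE there, QE ⟂ GE and the tangent condition forces QF to be normal to FB, with radius 8.3, so the center Q sits 8.3 in from both sides at Q = (-34.10, -18.40). Then |VQ| = |Q − V| = 38.75.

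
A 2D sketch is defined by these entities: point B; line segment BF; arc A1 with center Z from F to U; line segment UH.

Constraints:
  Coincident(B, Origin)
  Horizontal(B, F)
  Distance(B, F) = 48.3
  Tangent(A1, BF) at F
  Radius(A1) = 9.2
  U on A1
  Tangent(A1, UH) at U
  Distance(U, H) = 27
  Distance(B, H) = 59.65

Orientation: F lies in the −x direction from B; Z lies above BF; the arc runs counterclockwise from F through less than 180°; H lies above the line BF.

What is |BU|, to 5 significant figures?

41.057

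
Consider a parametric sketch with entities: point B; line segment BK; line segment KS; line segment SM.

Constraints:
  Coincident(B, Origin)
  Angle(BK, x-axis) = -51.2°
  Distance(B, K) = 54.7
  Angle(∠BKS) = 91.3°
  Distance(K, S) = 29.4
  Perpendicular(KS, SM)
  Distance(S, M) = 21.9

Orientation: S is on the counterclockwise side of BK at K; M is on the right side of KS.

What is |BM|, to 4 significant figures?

82.49

∠BKS = 91.3°, so KS runs at -51.2° + (180° − 91.3°) = 37.50° from the x-axis; with |KS| = 29.4, S = K + 29.4·(cos 37.50°, sin 37.50°) = (57.60, -24.73). KS is perpendicular to SM; with |SM| = 21.9 on the right of KS, M = S + 21.9·(0.6088, -0.7934) = (70.93, -42.11). Then |BM| = |M − B| = 82.49.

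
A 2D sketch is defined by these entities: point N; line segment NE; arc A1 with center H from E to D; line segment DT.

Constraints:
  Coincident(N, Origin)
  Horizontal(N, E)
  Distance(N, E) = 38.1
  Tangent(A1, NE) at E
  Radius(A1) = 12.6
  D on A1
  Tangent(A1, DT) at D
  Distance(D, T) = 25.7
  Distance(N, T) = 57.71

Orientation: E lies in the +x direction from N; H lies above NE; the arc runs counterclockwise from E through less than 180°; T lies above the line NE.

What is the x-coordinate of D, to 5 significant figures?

49.837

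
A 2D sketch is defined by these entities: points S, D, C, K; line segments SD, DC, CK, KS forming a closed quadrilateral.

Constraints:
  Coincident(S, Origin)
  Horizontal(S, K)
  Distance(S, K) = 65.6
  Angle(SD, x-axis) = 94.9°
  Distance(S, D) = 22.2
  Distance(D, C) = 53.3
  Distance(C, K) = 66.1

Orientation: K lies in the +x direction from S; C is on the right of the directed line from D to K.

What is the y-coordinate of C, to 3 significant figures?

-30.4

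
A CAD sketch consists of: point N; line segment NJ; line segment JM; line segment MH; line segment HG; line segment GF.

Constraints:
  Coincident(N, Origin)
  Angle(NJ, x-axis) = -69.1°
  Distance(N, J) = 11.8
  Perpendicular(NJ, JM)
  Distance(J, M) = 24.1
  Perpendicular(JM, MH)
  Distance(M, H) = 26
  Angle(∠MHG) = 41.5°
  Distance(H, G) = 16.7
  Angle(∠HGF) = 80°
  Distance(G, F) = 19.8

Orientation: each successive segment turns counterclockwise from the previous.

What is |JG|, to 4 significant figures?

18.76

JM is perpendicular to MH, so MH runs at 110.9°; with |MH| = 26.0, H = (17.45, 21.86). ∠MHG = 41.5° gives HG at -110.6° from the x-axis; with |HG| = 16.7, G = (11.57, 6.231). Then |JG| = |G − J| = 18.76.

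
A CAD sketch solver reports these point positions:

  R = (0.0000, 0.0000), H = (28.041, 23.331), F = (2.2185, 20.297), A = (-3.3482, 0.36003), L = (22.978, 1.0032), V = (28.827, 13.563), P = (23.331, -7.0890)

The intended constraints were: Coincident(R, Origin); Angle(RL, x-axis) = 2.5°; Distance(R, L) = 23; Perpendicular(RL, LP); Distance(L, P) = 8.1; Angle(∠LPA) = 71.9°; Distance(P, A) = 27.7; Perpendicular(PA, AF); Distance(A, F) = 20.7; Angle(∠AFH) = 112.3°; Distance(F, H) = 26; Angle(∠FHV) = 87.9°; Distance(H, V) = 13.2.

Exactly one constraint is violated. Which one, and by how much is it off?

Distance(H, V) = 13.2 — off by 3.40.

R = (0.00, 0.00) ✓; RL at 2.500° ✓; |RL| = 23.00 ✓; ∠(RL, LP) = 90.00° ✓; |LP| = 8.100 ✓; ∠LPA = 71.90° ✓; |PA| = 27.70 ✓; ∠(PA, AF) = 90.00° ✓; |AF| = 20.70 ✓; ∠AFH = 112.3° ✓; |FH| = 26.00 ✓; ∠FHV = 87.90° ✓; |HV| = 9.800 ✗.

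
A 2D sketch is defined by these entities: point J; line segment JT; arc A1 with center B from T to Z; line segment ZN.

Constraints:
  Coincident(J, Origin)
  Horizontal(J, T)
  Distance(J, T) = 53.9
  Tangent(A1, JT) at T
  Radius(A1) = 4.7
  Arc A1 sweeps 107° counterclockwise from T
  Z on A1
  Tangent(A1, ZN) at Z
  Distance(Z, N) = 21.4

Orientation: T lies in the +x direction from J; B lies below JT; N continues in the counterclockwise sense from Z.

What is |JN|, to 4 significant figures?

61.67

J is at the origin; J and T share the same y with |JT| = 53.9 and T on the +x side, so T = (53.90, 0.000). The tangent condition forces BT to be normal to JT, so B = T + (0, -4.7) = (53.90, -4.700). On A1, T sits at bearing 90° from B; a 107° counterclockwise sweep puts Z at bearing 197°, so Z = B + 4.7·(cos 197°, sin 197°) = (49.41, -6.074). The tangent condition forces BZ to be normal to ZN, so ZN runs along (−sin 197°, cos 197°); with |ZN| = 21.4, N = (55.66, -26.54). Then |JN| = |N − J| = 61.67.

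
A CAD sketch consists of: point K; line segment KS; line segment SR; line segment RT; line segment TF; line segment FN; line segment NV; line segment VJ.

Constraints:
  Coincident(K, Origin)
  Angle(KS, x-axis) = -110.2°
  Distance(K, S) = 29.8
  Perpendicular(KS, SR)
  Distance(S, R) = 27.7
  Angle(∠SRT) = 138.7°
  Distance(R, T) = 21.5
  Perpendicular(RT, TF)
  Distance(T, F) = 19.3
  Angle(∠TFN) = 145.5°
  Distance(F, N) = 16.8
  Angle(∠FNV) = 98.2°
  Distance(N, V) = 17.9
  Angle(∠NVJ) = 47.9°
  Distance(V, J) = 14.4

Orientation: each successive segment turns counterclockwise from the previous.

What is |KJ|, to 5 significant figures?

23.247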